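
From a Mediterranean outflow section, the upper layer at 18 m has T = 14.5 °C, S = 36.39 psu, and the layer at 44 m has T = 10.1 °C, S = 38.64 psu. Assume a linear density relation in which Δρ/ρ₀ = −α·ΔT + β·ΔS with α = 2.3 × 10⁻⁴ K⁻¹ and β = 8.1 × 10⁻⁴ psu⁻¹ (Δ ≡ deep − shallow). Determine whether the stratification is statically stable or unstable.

stable

ΔT = 10.1 − 14.5 = -4.4 K and ΔS = 38.64 − 36.39 = +2.25 psu (deep − shallow).
−αΔT = 1.012 × 10⁻³; βΔS = 1.8225 × 10⁻³; sum Δρ/ρ₀ = 2.8345 × 10⁻³.
Δρ/ρ₀ > 0, so Δρ > 0: deeper water is denser → statically stable.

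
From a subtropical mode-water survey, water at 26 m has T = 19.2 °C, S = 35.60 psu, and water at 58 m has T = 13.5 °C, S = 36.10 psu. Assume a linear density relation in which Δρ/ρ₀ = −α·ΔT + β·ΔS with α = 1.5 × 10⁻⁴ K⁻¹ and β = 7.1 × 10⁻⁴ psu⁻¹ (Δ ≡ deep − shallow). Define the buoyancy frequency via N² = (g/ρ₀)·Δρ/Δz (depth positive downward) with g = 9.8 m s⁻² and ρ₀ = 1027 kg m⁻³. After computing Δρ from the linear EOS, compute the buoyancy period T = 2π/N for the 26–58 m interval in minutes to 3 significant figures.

ΔT = -5.7 K, ΔS = +0.50 psu (deep − shallow).
Δρ/ρ₀ = −αΔT + βΔS = 8.55 × 10⁻⁴ + 3.55 × 10⁻⁴ = 1.21 × 10⁻³, so Δρ ≈ 1.243 kg m⁻³.
N² = (g/ρ₀)·Δρ/Δz = g·(Δρ/ρ₀)/Δz = 9.8 × 1.21 × 10⁻³ / 32 = 3.7056 × 10⁻⁴ s⁻².
N = √(3.7056 × 10⁻⁴) = 0.019250 rad s⁻¹ → T = 2π/N = 326.40 s = 5.4400 min ≈ 5.44 min.

5.44 min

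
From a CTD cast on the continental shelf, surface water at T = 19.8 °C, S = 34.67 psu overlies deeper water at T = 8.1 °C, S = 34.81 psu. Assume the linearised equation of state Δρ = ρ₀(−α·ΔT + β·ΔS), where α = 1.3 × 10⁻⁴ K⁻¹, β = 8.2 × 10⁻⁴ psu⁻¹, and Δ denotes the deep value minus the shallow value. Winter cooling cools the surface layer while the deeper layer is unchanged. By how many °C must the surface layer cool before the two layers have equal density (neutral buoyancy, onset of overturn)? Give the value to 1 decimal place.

12.6 °C

Neutral buoyancy requires Δρ = 0, i.e. −α(T_deep − T_surf′) + β(S_deep − S_surf) = 0.
T_surf′ = T_deep − (β/α)·ΔS = 8.1 − (8.2 × 10⁻⁴/1.3 × 10⁻⁴)·(+0.14) = 7.217 °C.
Cooling required: 19.8 − (7.217) = 12.583 °C.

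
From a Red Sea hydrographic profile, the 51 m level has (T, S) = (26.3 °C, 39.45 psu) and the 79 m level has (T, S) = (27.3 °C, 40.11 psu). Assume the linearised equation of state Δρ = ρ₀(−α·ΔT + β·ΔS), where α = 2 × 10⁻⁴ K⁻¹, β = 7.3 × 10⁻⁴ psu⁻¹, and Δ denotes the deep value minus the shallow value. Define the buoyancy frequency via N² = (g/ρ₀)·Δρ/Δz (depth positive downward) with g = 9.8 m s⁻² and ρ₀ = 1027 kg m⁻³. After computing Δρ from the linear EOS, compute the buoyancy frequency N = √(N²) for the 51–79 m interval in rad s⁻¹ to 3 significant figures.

ΔT = +1.0 K, ΔS = +0.66 psu (deep − shallow).
Δρ/ρ₀ = −αΔT + βΔS = -2.00 × 10⁻⁴ + 4.818 × 10⁻⁴ = 2.818 × 10⁻⁴, so Δρ ≈ 0.2894 kg m⁻³.
N² = (g/ρ₀)·Δρ/Δz = g·(Δρ/ρ₀)/Δz = 9.8 × 2.818 × 10⁻⁴ / 28 = 9.8630 × 10⁻⁵ s⁻².
N = √(9.8630 × 10⁻⁵) = 9.9313 × 10⁻³ rad s⁻¹ ≈ 9.93 × 10⁻³ rad s⁻¹.

9.93 × 10⁻³ rad s⁻¹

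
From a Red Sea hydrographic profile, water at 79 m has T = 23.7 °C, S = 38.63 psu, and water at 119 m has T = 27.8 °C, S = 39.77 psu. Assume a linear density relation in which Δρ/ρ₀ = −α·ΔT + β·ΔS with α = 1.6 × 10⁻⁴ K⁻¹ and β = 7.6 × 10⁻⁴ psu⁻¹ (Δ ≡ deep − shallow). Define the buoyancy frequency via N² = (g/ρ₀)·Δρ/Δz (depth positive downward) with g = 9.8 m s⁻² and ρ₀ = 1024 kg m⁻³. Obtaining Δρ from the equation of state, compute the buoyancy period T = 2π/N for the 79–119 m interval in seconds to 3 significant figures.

875 s

ΔT = +4.1 K, ΔS = +1.14 psu (deep − shallow).
Δρ/ρ₀ = −αΔT + βΔS = -6.56 × 10⁻⁴ + 8.664 × 10⁻⁴ = 2.104 × 10⁻⁴, so Δρ ≈ 0.2154 kg m⁻³.
N² = (g/ρ₀)·Δρ/Δz = g·(Δρ/ρ₀)/Δz = 9.8 × 2.104 × 10⁻⁴ / 40 = 5.1548 × 10⁻⁵ s⁻².
N = √(5.1548 × 10⁻⁵) = 7.1797 × 10⁻³ rad s⁻¹ → T = 2π/N = 875.13 s ≈ 875 s.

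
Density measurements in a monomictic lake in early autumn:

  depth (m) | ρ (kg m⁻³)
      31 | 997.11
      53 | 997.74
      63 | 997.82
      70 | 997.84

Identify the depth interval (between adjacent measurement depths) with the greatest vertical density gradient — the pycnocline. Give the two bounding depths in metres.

31–53 m

Compute the density gradient over each adjacent pair:
  31–53 m: Δρ/Δz = 0.63/22 = 0.029 kg m⁻⁴
  53–63 m: Δρ/Δz = 0.08/10 = 8.0 × 10⁻³ kg m⁻⁴
  63–70 m: Δρ/Δz = 0.02/7 = 2.9 × 10⁻³ kg m⁻⁴
The largest gradient is in the 31–53 m interval — the pycnocline.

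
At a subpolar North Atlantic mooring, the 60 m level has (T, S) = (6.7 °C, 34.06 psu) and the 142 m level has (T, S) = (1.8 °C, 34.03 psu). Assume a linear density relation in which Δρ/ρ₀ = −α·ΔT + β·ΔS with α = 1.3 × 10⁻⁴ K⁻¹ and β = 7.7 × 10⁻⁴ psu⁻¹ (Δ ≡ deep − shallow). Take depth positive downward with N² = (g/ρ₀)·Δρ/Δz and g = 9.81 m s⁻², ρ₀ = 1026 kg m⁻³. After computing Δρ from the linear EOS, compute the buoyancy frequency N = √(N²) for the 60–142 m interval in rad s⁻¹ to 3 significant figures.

8.57 × 10⁻³ rad s⁻¹

ΔT = -4.9 K, ΔS = -0.03 psu (deep − shallow).
Δρ/ρ₀ = −αΔT + βΔS = 6.37 × 10⁻⁴ − 2.31 × 10⁻⁵ = 6.139 × 10⁻⁴, so Δρ ≈ 0.6299 kg m⁻³.
N² = (g/ρ₀)·Δρ/Δz = g·(Δρ/ρ₀)/Δz = 9.81 × 6.139 × 10⁻⁴ / 82 = 7.3443 × 10⁻⁵ s⁻².
N = √(7.3443 × 10⁻⁵) = 8.5699 × 10⁻³ rad s⁻¹ ≈ 8.57 × 10⁻³ rad s⁻¹.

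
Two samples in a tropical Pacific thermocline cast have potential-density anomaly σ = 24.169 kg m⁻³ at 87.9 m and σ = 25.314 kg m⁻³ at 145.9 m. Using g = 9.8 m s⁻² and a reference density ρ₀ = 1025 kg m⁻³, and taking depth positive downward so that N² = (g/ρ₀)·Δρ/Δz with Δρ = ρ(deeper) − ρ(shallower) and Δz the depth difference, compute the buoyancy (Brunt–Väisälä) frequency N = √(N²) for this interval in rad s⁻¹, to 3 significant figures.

0.0137 rad s⁻¹

Δρ = 1025.314 − 1024.169 = 1.145 kg m⁻³ over Δz = 145.9 − 87.9 = 58 m.
N² = (9.8/1025) × (1.145/58) = 1.8875 × 10⁻⁴ s⁻².
N = √(1.8875 × 10⁻⁴) = 0.013739 rad s⁻¹ ≈ 0.0137 rad s⁻¹.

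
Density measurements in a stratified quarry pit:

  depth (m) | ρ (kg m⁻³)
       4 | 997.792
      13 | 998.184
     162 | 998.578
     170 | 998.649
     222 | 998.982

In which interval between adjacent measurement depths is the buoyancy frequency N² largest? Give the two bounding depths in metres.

Compute the density gradient over each adjacent pair:
  4–13 m: Δρ/Δz = 0.392/9 = 0.044 kg m⁻⁴
  13–162 m: Δρ/Δz = 0.394/149 = 2.6 × 10⁻³ kg m⁻⁴
  162–170 m: Δρ/Δz = 0.071/8 = 8.9 × 10⁻³ kg m⁻⁴
  170–222 m: Δρ/Δz = 0.333/52 = 6.4 × 10⁻³ kg m⁻⁴
The largest gradient is in the 4–13 m interval — the pycnocline.

4–13 m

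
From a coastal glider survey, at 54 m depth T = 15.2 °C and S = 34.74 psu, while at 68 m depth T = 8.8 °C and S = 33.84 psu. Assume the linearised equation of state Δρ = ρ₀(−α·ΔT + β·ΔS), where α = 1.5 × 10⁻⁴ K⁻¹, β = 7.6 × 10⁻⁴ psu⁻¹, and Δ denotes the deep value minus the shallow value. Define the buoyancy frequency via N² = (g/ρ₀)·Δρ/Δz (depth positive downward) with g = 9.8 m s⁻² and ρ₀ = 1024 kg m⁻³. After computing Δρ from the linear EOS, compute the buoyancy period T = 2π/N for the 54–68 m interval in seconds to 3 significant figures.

ΔT = -6.4 K, ΔS = -0.90 psu (deep − shallow).
Δρ/ρ₀ = −αΔT + βΔS = 9.60 × 10⁻⁴ − 6.84 × 10⁻⁴ = 2.76 × 10⁻⁴, so Δρ ≈ 0.2826 kg m⁻³.
N² = (g/ρ₀)·Δρ/Δz = g·(Δρ/ρ₀)/Δz = 9.8 × 2.76 × 10⁻⁴ / 14 = 1.9320 × 10⁻⁴ s⁻².
N = √(1.9320 × 10⁻⁴) = 0.013900 rad s⁻¹ → T = 2π/N = 452.03 s ≈ 452 s.

452 s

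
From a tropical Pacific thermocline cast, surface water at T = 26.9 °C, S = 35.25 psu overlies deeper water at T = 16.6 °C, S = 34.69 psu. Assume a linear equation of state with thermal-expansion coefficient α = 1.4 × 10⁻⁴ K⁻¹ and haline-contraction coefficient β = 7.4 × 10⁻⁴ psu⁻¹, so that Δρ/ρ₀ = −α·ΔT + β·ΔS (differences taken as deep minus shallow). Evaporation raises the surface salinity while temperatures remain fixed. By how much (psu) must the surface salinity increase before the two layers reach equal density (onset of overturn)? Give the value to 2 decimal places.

1.39 psu

Neutral buoyancy requires −α(T_deep − T_surf) + β(S_deep − S_surf′) = 0.
S_surf′ = S_deep − (α/β)·ΔT = 34.69 − (1.4 × 10⁻⁴/7.4 × 10⁻⁴)·(-10.3) = 36.6386 psu.
Increase required: 36.6386 − 35.25 = 1.3886 psu.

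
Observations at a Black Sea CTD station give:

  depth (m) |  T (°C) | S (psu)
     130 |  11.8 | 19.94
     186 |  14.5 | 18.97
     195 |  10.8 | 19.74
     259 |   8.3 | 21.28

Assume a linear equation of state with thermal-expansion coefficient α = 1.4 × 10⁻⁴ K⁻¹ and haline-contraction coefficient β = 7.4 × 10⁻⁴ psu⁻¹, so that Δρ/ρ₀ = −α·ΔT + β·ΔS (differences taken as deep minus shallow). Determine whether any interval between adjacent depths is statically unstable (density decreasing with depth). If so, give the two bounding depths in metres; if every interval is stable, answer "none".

130–186 m

Evaluate Δρ/ρ₀ = −αΔT + βΔS across each adjacent pair:
  130–186 m: −αΔT+βΔS = −(1.4 × 10⁻⁴)(+2.7)+(7.4 × 10⁻⁴)(-0.97) = -1.1 × 10⁻³ → UNSTABLE
  186–195 m: −αΔT+βΔS = −(1.4 × 10⁻⁴)(-3.7)+(7.4 × 10⁻⁴)(+0.77) = 1.1 × 10⁻³ → stable
  195–259 m: −αΔT+βΔS = −(1.4 × 10⁻⁴)(-2.5)+(7.4 × 10⁻⁴)(+1.54) = 1.5 × 10⁻³ → stable
The 130–186 m interval has Δρ < 0: lighter water underlies denser water.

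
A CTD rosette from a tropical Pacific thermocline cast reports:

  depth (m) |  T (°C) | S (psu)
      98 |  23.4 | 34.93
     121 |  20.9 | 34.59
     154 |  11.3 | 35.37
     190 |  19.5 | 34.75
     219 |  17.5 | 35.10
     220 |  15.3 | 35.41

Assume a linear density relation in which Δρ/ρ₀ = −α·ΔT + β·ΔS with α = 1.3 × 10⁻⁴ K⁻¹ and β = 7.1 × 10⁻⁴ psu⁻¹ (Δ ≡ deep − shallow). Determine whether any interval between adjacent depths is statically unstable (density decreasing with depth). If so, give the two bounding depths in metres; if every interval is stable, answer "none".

Evaluate Δρ/ρ₀ = −αΔT + βΔS across each adjacent pair:
  98–121 m: −αΔT+βΔS = −(1.3 × 10⁻⁴)(-2.5)+(7.1 × 10⁻⁴)(-0.34) = 8.4 × 10⁻⁵ → stable
  121–154 m: −αΔT+βΔS = −(1.3 × 10⁻⁴)(-9.6)+(7.1 × 10⁻⁴)(+0.78) = 1.8 × 10⁻³ → stable
  154–190 m: −αΔT+βΔS = −(1.3 × 10⁻⁴)(+8.2)+(7.1 × 10⁻⁴)(-0.62) = -1.5 × 10⁻³ → UNSTABLE
  190–219 m: −αΔT+βΔS = −(1.3 × 10⁻⁴)(-2.0)+(7.1 × 10⁻⁴)(+0.35) = 5.1 × 10⁻⁴ → stable
  219–220 m: −αΔT+βΔS = −(1.3 × 10⁻⁴)(-2.2)+(7.1 × 10⁻⁴)(+0.31) = 5.1 × 10⁻⁴ → stable
The 154–190 m interval has Δρ < 0: lighter water underlies denser water.

154–190 m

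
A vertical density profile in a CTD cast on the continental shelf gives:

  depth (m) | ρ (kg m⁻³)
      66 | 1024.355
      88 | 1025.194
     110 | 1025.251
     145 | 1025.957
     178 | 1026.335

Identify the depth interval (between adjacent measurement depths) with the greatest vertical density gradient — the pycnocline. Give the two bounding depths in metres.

66–88 m

Compute the density gradient over each adjacent pair:
  66–88 m: Δρ/Δz = 0.839/22 = 0.038 kg m⁻⁴
  88–110 m: Δρ/Δz = 0.057/22 = 2.6 × 10⁻³ kg m⁻⁴
  110–145 m: Δρ/Δz = 0.706/35 = 0.020 kg m⁻⁴
  145–178 m: Δρ/Δz = 0.378/33 = 0.011 kg m⁻⁴
The largest gradient is in the 66–88 m interval — the pycnocline.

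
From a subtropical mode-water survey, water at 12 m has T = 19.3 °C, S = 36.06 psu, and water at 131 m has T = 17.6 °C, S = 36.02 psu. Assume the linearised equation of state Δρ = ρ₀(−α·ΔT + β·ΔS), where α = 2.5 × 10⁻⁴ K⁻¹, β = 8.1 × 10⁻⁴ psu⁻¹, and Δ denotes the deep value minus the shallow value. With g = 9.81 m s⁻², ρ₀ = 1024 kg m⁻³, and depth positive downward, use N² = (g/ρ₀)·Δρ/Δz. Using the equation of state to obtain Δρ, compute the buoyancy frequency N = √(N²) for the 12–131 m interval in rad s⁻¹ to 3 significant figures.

5.69 × 10⁻³ rad s⁻¹

ΔT = -1.7 K, ΔS = -0.04 psu (deep − shallow).
Δρ/ρ₀ = −αΔT + βΔS = 4.25 × 10⁻⁴ − 3.24 × 10⁻⁵ = 3.926 × 10⁻⁴, so Δρ ≈ 0.4020 kg m⁻³.
N² = (g/ρ₀)·Δρ/Δz = g·(Δρ/ρ₀)/Δz = 9.81 × 3.926 × 10⁻⁴ / 119 = 3.2365 × 10⁻⁵ s⁻².
N = √(3.2365 × 10⁻⁵) = 5.6890 × 10⁻³ rad s⁻¹ ≈ 5.69 × 10⁻³ rad s⁻¹.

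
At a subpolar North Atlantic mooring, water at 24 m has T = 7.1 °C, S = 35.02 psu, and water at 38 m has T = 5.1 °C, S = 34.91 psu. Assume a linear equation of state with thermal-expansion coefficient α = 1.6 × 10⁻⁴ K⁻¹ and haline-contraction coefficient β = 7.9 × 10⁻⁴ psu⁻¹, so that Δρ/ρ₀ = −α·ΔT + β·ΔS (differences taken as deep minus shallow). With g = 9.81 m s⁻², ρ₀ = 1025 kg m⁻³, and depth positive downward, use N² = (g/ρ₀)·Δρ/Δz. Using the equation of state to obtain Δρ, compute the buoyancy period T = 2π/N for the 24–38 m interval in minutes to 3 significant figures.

ΔT = -2.0 K, ΔS = -0.11 psu (deep − shallow).
Δρ/ρ₀ = −αΔT + βΔS = 3.20 × 10⁻⁴ − 8.69 × 10⁻⁵ = 2.331 × 10⁻⁴, so Δρ ≈ 0.2389 kg m⁻³.
N² = (g/ρ₀)·Δρ/Δz = g·(Δρ/ρ₀)/Δz = 9.81 × 2.331 × 10⁻⁴ / 14 = 1.6334 × 10⁻⁴ s⁻².
N = √(1.6334 × 10⁻⁴) = 0.012780 rad s⁻¹ → T = 2π/N = 491.64 s = 8.1940 min ≈ 8.19 min.

8.19 min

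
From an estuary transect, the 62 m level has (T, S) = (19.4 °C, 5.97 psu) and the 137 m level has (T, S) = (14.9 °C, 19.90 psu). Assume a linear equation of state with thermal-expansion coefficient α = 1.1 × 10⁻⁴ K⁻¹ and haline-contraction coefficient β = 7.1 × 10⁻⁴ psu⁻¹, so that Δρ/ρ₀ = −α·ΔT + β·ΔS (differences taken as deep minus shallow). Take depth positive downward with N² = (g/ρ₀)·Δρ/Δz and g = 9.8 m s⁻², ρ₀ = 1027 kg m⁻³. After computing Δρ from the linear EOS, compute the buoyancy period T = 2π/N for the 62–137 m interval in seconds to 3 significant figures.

ΔT = -4.5 K, ΔS = +13.93 psu (deep − shallow).
Δρ/ρ₀ = −αΔT + βΔS = 4.95 × 10⁻⁴ + 9.8903 × 10⁻³ = 0.0103853, so Δρ ≈ 10.67 kg m⁻³.
N² = (g/ρ₀)·Δρ/Δz = g·(Δρ/ρ₀)/Δz = 9.8 × 0.0103853 / 75 = 1.3570 × 10⁻³ s⁻².
N = √(1.3570 × 10⁻³) = 0.036837 rad s⁻¹ → T = 2π/N = 170.57 s ≈ 171 s.

171 s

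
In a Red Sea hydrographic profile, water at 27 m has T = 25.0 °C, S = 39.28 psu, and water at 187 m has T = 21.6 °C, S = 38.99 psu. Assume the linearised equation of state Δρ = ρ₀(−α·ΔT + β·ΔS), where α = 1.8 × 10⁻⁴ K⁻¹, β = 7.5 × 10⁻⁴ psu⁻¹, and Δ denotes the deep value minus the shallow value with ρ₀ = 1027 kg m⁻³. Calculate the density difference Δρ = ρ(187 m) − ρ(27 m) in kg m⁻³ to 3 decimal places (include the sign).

ΔT = -3.4 K, ΔS = -0.29 psu (deep − shallow).
Δρ/ρ₀ = −(1.8 × 10⁻⁴)(-3.4) + (7.5 × 10⁻⁴)(-0.29) = 3.945 × 10⁻⁴.
Δρ = 1027 × (3.945 × 10⁻⁴) = +0.405 kg m⁻³.
Positive Δρ: denser below, stable.

+0.405 kg m⁻³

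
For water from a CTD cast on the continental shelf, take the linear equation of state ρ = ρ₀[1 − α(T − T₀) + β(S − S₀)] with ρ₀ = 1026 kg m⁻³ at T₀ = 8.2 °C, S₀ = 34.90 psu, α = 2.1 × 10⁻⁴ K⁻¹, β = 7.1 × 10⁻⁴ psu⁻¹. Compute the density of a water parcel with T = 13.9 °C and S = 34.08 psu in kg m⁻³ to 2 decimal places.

1024.17 kg m⁻³

T − T₀ = +5.7 K, S − S₀ = -0.82 psu.
Bracket = 1 − α·(+5.7) + β·(-0.82) = 1 + (-1.7792 × 10⁻³) = 0.9982208.
ρ = 1026 × 0.9982208 = 1024.17 kg m⁻³.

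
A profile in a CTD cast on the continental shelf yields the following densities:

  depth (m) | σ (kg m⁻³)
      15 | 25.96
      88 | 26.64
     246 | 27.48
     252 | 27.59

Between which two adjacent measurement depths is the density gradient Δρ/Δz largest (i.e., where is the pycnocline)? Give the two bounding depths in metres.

246–252 m

Compute the density gradient over each adjacent pair:
  15–88 m: Δρ/Δz = 0.68/73 = 9.3 × 10⁻³ kg m⁻⁴
  88–246 m: Δρ/Δz = 0.84/158 = 5.3 × 10⁻³ kg m⁻⁴
  246–252 m: Δρ/Δz = 0.11/6 = 0.018 kg m⁻⁴
The largest gradient is in the 246–252 m interval — the pycnocline.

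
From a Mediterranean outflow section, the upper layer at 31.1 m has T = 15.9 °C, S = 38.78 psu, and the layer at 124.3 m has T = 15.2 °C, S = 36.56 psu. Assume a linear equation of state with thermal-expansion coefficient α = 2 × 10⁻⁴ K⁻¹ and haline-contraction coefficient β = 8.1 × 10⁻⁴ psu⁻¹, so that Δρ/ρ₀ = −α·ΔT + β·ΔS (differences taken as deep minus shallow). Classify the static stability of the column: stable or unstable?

ΔT = 15.2 − 15.9 = -0.7 K and ΔS = 36.56 − 38.78 = -2.22 psu (deep − shallow).
−αΔT = 1.40 × 10⁻⁴; βΔS = -1.7982 × 10⁻³; sum Δρ/ρ₀ = -1.6582 × 10⁻³.
Δρ/ρ₀ < 0, so Δρ < 0: deeper water is lighter → statically unstable; the column would overturn.

unstable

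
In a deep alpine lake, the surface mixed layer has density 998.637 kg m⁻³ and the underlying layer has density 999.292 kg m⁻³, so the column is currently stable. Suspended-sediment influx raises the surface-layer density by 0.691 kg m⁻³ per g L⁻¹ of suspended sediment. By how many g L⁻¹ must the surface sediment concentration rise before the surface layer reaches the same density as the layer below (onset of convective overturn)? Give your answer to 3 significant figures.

Density deficit of the surface layer: 999.292 − 998.637 = 0.655 kg m⁻³.
Required change = 0.655 / 0.691 = 0.948 g L⁻¹.

0.948 g L⁻¹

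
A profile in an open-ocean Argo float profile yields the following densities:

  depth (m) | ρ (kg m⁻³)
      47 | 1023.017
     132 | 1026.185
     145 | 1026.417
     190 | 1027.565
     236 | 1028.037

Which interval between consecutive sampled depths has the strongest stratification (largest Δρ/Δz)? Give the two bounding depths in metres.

47–132 m

Compute the density gradient over each adjacent pair:
  47–132 m: Δρ/Δz = 3.168/85 = 0.037 kg m⁻⁴
  132–145 m: Δρ/Δz = 0.232/13 = 0.018 kg m⁻⁴
  145–190 m: Δρ/Δz = 1.148/45 = 0.026 kg m⁻⁴
  190–236 m: Δρ/Δz = 0.472/46 = 0.010 kg m⁻⁴
The largest gradient is in the 47–132 m interval — the pycnocline.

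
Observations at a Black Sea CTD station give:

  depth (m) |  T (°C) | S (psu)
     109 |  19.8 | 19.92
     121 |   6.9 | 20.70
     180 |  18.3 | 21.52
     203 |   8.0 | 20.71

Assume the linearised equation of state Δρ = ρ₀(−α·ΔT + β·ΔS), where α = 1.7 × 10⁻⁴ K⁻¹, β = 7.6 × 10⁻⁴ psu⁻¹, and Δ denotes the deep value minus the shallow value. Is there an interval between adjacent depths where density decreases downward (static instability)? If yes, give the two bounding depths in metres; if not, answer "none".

Evaluate Δρ/ρ₀ = −αΔT + βΔS across each adjacent pair:
  109–121 m: −αΔT+βΔS = −(1.7 × 10⁻⁴)(-12.9)+(7.6 × 10⁻⁴)(+0.78) = 2.8 × 10⁻³ → stable
  121–180 m: −αΔT+βΔS = −(1.7 × 10⁻⁴)(+11.4)+(7.6 × 10⁻⁴)(+0.82) = -1.3 × 10⁻³ → UNSTABLE
  180–203 m: −αΔT+βΔS = −(1.7 × 10⁻⁴)(-10.3)+(7.6 × 10⁻⁴)(-0.81) = 1.1 × 10⁻³ → stable
The 121–180 m interval has Δρ < 0: lighter water underlies denser water.

121–180 m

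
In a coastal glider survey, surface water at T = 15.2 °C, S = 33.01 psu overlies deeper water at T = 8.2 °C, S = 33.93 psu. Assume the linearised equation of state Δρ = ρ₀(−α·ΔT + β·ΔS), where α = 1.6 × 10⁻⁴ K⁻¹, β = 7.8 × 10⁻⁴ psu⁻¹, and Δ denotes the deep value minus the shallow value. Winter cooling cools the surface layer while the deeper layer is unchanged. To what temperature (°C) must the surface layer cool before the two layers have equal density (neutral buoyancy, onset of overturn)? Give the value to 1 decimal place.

Neutral buoyancy requires Δρ = 0, i.e. −α(T_deep − T_surf′) + β(S_deep − S_surf) = 0.
T_surf′ = T_deep − (β/α)·ΔS = 8.2 − (7.8 × 10⁻⁴/1.6 × 10⁻⁴)·(+0.92) = 3.715 °C.
Cooling required: 15.2 − (3.715) = 11.485 °C.

3.7 °C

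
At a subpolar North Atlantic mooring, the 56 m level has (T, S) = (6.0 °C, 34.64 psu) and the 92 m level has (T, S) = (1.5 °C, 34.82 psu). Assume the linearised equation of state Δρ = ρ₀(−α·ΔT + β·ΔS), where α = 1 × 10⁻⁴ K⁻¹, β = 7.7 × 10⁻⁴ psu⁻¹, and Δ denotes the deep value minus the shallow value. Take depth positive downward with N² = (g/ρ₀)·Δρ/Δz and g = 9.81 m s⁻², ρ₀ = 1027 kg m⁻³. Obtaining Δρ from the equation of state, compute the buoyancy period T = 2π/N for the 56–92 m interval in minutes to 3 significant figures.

8.27 min

ΔT = -4.5 K, ΔS = +0.18 psu (deep − shallow).
Δρ/ρ₀ = −αΔT + βΔS = 4.50 × 10⁻⁴ + 1.386 × 10⁻⁴ = 5.886 × 10⁻⁴, so Δρ ≈ 0.6045 kg m⁻³.
N² = (g/ρ₀)·Δρ/Δz = g·(Δρ/ρ₀)/Δz = 9.81 × 5.886 × 10⁻⁴ / 36 = 1.6039 × 10⁻⁴ s⁻².
N = √(1.6039 × 10⁻⁴) = 0.012665 rad s⁻¹ → T = 2π/N = 496.11 s = 8.2685 min ≈ 8.27 min.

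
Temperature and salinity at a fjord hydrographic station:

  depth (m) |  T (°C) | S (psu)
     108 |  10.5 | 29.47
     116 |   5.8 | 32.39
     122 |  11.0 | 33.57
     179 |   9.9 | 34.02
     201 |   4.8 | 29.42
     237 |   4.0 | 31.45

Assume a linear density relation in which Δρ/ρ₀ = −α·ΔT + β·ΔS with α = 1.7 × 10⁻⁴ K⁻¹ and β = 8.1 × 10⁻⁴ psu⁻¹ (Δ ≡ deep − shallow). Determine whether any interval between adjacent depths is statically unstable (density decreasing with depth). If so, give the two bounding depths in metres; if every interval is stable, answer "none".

179–201 m

Evaluate Δρ/ρ₀ = −αΔT + βΔS across each adjacent pair:
  108–116 m: −αΔT+βΔS = −(1.7 × 10⁻⁴)(-4.7)+(8.1 × 10⁻⁴)(+2.92) = 3.2 × 10⁻³ → stable
  116–122 m: −αΔT+βΔS = −(1.7 × 10⁻⁴)(+5.2)+(8.1 × 10⁻⁴)(+1.18) = 7.2 × 10⁻⁵ → stable
  122–179 m: −αΔT+βΔS = −(1.7 × 10⁻⁴)(-1.1)+(8.1 × 10⁻⁴)(+0.45) = 5.5 × 10⁻⁴ → stable
  179–201 m: −αΔT+βΔS = −(1.7 × 10⁻⁴)(-5.1)+(8.1 × 10⁻⁴)(-4.60) = -2.9 × 10⁻³ → UNSTABLE
  201–237 m: −αΔT+βΔS = −(1.7 × 10⁻⁴)(-0.8)+(8.1 × 10⁻⁴)(+2.03) = 1.8 × 10⁻³ → stable
The 179–201 m interval has Δρ < 0: lighter water underlies denser water.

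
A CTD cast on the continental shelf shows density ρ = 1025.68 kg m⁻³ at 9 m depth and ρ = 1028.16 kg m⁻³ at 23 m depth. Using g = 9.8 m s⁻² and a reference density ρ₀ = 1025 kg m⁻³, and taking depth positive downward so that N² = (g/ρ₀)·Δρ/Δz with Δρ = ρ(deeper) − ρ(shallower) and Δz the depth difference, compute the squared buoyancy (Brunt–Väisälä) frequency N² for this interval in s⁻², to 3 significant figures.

1.69 × 10⁻³ s⁻²

Δρ = 1028.16 − 1025.68 = 2.48 kg m⁻³ over Δz = 23 − 9 = 14 m.
N² = (9.8/1025) × (2.48/14) = 1.6937 × 10⁻³ s⁻² ≈ 1.69 × 10⁻³ s⁻².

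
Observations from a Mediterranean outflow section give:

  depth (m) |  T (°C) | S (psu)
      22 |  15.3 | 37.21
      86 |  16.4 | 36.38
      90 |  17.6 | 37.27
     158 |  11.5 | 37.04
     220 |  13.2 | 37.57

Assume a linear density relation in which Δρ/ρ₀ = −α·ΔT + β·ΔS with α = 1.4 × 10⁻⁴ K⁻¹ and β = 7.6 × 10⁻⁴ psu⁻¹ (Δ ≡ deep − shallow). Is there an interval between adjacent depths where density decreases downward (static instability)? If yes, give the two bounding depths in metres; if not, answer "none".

22–86 m

Evaluate Δρ/ρ₀ = −αΔT + βΔS across each adjacent pair:
  22–86 m: −αΔT+βΔS = −(1.4 × 10⁻⁴)(+1.1)+(7.6 × 10⁻⁴)(-0.83) = -7.8 × 10⁻⁴ → UNSTABLE
  86–90 m: −αΔT+βΔS = −(1.4 × 10⁻⁴)(+1.2)+(7.6 × 10⁻⁴)(+0.89) = 5.1 × 10⁻⁴ → stable
  90–158 m: −αΔT+βΔS = −(1.4 × 10⁻⁴)(-6.1)+(7.6 × 10⁻⁴)(-0.23) = 6.8 × 10⁻⁴ → stable
  158–220 m: −αΔT+βΔS = −(1.4 × 10⁻⁴)(+1.7)+(7.6 × 10⁻⁴)(+0.53) = 1.6 × 10⁻⁴ → stable
The 22–86 m interval has Δρ < 0: lighter water underlies denser water.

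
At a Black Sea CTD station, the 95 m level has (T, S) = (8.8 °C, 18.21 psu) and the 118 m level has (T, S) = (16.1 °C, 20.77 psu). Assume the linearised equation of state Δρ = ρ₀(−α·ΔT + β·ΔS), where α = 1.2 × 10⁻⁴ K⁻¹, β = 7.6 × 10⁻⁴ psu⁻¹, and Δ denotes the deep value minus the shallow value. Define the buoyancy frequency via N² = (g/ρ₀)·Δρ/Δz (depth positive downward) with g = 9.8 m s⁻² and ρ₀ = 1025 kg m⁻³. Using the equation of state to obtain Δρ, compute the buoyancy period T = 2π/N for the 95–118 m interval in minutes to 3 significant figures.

4.91 min

ΔT = +7.3 K, ΔS = +2.56 psu (deep − shallow).
Δρ/ρ₀ = −αΔT + βΔS = -8.76 × 10⁻⁴ + 1.9456 × 10⁻³ = 1.0696 × 10⁻³, so Δρ ≈ 1.096 kg m⁻³.
N² = (g/ρ₀)·Δρ/Δz = g·(Δρ/ρ₀)/Δz = 9.8 × 1.0696 × 10⁻³ / 23 = 4.5574 × 10⁻⁴ s⁻².
N = √(4.5574 × 10⁻⁴) = 0.021348 rad s⁻¹ → T = 2π/N = 294.32 s = 4.9053 min ≈ 4.91 min.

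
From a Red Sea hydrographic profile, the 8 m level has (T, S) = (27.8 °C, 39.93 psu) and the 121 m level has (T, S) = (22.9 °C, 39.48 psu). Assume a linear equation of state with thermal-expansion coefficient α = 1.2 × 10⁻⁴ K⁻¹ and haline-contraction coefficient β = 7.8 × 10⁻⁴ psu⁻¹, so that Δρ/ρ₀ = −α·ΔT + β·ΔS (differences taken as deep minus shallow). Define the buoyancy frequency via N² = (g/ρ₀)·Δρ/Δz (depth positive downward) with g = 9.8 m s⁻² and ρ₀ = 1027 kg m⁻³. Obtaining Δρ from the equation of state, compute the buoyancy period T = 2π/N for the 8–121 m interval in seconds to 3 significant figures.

1.39 × 10³ s

ΔT = -4.9 K, ΔS = -0.45 psu (deep − shallow).
Δρ/ρ₀ = −αΔT + βΔS = 5.88 × 10⁻⁴ − 3.51 × 10⁻⁴ = 2.37 × 10⁻⁴, so Δρ ≈ 0.2434 kg m⁻³.
N² = (g/ρ₀)·Δρ/Δz = g·(Δρ/ρ₀)/Δz = 9.8 × 2.37 × 10⁻⁴ / 113 = 2.0554 × 10⁻⁵ s⁻².
N = √(2.0554 × 10⁻⁵) = 4.5337 × 10⁻³ rad s⁻¹ → T = 2π/N = 1.3859 × 10³ s ≈ 1.39 × 10³ s.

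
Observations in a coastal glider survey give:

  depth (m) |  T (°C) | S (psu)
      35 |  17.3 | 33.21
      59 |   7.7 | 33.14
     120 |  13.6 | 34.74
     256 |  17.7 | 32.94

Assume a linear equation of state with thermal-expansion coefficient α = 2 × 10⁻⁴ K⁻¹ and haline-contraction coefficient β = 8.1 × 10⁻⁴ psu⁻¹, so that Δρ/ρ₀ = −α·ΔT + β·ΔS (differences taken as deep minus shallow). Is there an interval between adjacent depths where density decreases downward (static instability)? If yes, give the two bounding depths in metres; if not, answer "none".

120–256 m

Evaluate Δρ/ρ₀ = −αΔT + βΔS across each adjacent pair:
  35–59 m: −αΔT+βΔS = −(2 × 10⁻⁴)(-9.6)+(8.1 × 10⁻⁴)(-0.07) = 1.9 × 10⁻³ → stable
  59–120 m: −αΔT+βΔS = −(2 × 10⁻⁴)(+5.9)+(8.1 × 10⁻⁴)(+1.60) = 1.2 × 10⁻⁴ → stable
  120–256 m: −αΔT+βΔS = −(2 × 10⁻⁴)(+4.1)+(8.1 × 10⁻⁴)(-1.80) = -2.3 × 10⁻³ → UNSTABLE
The 120–256 m interval has Δρ < 0: lighter water underlies denser water.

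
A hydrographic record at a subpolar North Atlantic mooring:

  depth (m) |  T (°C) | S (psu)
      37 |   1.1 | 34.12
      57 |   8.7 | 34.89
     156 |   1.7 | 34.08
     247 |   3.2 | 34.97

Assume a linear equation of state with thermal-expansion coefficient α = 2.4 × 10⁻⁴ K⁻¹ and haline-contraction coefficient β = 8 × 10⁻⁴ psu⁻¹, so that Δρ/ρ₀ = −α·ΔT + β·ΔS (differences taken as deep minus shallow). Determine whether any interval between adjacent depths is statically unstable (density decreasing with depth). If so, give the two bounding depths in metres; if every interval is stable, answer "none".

Evaluate Δρ/ρ₀ = −αΔT + βΔS across each adjacent pair:
  37–57 m: −αΔT+βΔS = −(2.4 × 10⁻⁴)(+7.6)+(8 × 10⁻⁴)(+0.77) = -1.2 × 10⁻³ → UNSTABLE
  57–156 m: −αΔT+βΔS = −(2.4 × 10⁻⁴)(-7.0)+(8 × 10⁻⁴)(-0.81) = 1.0 × 10⁻³ → stable
  156–247 m: −αΔT+βΔS = −(2.4 × 10⁻⁴)(+1.5)+(8 × 10⁻⁴)(+0.89) = 3.5 × 10⁻⁴ → stable
The 37–57 m interval has Δρ < 0: lighter water underlies denser water.

37–57 m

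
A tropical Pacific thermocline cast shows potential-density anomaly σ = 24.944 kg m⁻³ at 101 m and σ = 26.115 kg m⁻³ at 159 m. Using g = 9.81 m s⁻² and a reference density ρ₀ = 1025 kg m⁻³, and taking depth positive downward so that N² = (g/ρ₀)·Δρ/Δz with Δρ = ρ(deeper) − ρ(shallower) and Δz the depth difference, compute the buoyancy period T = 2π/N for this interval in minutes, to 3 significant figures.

Δρ = 1026.115 − 1024.944 = 1.171 kg m⁻³ over Δz = 159 − 101 = 58 m.
N² = (9.81/1025) × (1.171/58) = 1.9323 × 10⁻⁴ s⁻².
N = √(1.9323 × 10⁻⁴) = 0.013901 rad s⁻¹, so T = 2π/N = 452.00 s = 7.5333 min ≈ 7.53 min.

7.53 min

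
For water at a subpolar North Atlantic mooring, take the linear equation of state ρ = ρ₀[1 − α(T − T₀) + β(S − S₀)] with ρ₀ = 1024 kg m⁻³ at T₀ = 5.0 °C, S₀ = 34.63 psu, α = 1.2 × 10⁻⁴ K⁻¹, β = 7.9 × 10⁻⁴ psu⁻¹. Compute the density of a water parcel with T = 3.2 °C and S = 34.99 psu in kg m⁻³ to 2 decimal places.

1024.51 kg m⁻³

T − T₀ = -1.8 K, S − S₀ = +0.36 psu.
Bracket = 1 − α·(-1.8) + β·(+0.36) = 1 + (5.004 × 10⁻⁴) = 1.0005004.
ρ = 1024 × 1.0005004 = 1024.51 kg m⁻³.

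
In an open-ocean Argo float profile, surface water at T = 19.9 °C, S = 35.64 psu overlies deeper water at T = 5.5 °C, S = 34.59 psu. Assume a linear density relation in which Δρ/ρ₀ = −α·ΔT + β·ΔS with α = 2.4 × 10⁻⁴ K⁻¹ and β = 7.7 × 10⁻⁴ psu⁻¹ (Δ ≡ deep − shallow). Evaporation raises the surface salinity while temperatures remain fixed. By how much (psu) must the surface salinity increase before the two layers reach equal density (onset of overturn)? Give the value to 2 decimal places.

Neutral buoyancy requires −α(T_deep − T_surf) + β(S_deep − S_surf′) = 0.
S_surf′ = S_deep − (α/β)·ΔT = 34.59 − (2.4 × 10⁻⁴/7.7 × 10⁻⁴)·(-14.4) = 39.0783 psu.
Increase required: 39.0783 − 35.64 = 3.4383 psu.

3.44 psu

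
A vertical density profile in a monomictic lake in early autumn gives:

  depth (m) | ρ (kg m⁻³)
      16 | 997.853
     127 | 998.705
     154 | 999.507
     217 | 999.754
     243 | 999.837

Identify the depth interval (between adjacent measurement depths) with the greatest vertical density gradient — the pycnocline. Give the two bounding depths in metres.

127–154 m

Compute the density gradient over each adjacent pair:
  16–127 m: Δρ/Δz = 0.852/111 = 7.7 × 10⁻³ kg m⁻⁴
  127–154 m: Δρ/Δz = 0.802/27 = 0.030 kg m⁻⁴
  154–217 m: Δρ/Δz = 0.247/63 = 3.9 × 10⁻³ kg m⁻⁴
  217–243 m: Δρ/Δz = 0.083/26 = 3.2 × 10⁻³ kg m⁻⁴
The largest gradient is in the 127–154 m interval — the pycnocline.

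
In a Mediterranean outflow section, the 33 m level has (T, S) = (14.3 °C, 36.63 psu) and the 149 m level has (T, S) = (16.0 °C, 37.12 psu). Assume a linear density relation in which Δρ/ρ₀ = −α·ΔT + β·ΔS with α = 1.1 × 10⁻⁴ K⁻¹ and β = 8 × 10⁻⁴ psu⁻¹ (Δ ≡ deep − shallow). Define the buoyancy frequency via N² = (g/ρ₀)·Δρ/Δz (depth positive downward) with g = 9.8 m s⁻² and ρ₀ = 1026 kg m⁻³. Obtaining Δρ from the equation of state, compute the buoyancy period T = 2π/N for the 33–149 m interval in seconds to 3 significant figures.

1.51 × 10³ s

ΔT = +1.7 K, ΔS = +0.49 psu (deep − shallow).
Δρ/ρ₀ = −αΔT + βΔS = -1.87 × 10⁻⁴ + 3.92 × 10⁻⁴ = 2.05 × 10⁻⁴, so Δρ ≈ 0.2103 kg m⁻³.
N² = (g/ρ₀)·Δρ/Δz = g·(Δρ/ρ₀)/Δz = 9.8 × 2.05 × 10⁻⁴ / 116 = 1.7319 × 10⁻⁵ s⁻².
N = √(1.7319 × 10⁻⁵) = 4.1616 × 10⁻³ rad s⁻¹ → T = 2π/N = 1.5098 × 10³ s ≈ 1.51 × 10³ s.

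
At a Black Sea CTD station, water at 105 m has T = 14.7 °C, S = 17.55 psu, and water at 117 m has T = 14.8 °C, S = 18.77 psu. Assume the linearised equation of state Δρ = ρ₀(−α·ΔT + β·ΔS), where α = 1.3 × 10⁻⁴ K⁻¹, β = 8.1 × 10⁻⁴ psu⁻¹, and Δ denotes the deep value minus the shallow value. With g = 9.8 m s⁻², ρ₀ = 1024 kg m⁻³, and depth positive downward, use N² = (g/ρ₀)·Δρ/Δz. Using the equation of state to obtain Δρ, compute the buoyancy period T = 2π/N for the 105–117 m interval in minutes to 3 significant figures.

3.71 min

ΔT = +0.1 K, ΔS = +1.22 psu (deep − shallow).
Δρ/ρ₀ = −αΔT + βΔS = -1.30 × 10⁻⁵ + 9.882 × 10⁻⁴ = 9.752 × 10⁻⁴, so Δρ ≈ 0.9986 kg m⁻³.
N² = (g/ρ₀)·Δρ/Δz = g·(Δρ/ρ₀)/Δz = 9.8 × 9.752 × 10⁻⁴ / 12 = 7.9641 × 10⁻⁴ s⁻².
N = √(7.9641 × 10⁻⁴) = 0.028221 rad s⁻¹ → T = 2π/N = 222.64 s = 3.7107 min ≈ 3.71 min.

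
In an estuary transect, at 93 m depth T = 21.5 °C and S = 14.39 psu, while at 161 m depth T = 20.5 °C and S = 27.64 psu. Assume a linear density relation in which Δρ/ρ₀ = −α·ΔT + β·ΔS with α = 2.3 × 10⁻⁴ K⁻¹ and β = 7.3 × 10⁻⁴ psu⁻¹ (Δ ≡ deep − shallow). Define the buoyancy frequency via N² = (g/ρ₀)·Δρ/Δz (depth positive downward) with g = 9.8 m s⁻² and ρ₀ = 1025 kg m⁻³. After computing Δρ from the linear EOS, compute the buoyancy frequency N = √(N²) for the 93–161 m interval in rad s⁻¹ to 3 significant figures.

ΔT = -1.0 K, ΔS = +13.25 psu (deep − shallow).
Δρ/ρ₀ = −αΔT + βΔS = 2.30 × 10⁻⁴ + 9.6725 × 10⁻³ = 9.9025 × 10⁻³, so Δρ ≈ 10.15 kg m⁻³.
N² = (g/ρ₀)·Δρ/Δz = g·(Δρ/ρ₀)/Δz = 9.8 × 9.9025 × 10⁻³ / 68 = 1.4271 × 10⁻³ s⁻².
N = √(1.4271 × 10⁻³) = 0.037777 rad s⁻¹ ≈ 0.0378 rad s⁻¹.

0.0378 rad s⁻¹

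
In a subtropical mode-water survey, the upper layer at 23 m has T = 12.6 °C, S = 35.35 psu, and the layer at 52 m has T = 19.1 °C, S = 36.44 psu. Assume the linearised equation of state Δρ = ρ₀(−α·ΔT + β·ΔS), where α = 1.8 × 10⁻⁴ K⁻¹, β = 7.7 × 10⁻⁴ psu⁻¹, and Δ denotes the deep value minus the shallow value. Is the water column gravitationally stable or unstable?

ΔT = 19.1 − 12.6 = +6.5 K and ΔS = 36.44 − 35.35 = +1.09 psu (deep − shallow).
−αΔT = -1.17 × 10⁻³; βΔS = 8.393 × 10⁻⁴; sum Δρ/ρ₀ = -3.307 × 10⁻⁴.
Δρ/ρ₀ < 0, so Δρ < 0: deeper water is lighter → statically unstable; the column would overturn.

unstable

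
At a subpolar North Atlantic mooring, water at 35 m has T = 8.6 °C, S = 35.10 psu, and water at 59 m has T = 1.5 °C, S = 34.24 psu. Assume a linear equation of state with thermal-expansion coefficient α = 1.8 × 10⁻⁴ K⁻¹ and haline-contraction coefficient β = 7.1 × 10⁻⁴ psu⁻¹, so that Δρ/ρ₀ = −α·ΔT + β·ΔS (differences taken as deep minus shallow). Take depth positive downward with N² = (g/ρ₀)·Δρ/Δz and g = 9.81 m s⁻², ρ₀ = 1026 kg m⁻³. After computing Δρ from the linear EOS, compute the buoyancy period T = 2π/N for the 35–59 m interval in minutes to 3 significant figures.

ΔT = -7.1 K, ΔS = -0.86 psu (deep − shallow).
Δρ/ρ₀ = −αΔT + βΔS = 1.278 × 10⁻³ − 6.106 × 10⁻⁴ = 6.674 × 10⁻⁴, so Δρ ≈ 0.6848 kg m⁻³.
N² = (g/ρ₀)·Δρ/Δz = g·(Δρ/ρ₀)/Δz = 9.81 × 6.674 × 10⁻⁴ / 24 = 2.7280 × 10⁻⁴ s⁻².
N = √(2.7280 × 10⁻⁴) = 0.016517 rad s⁻¹ → T = 2π/N = 380.41 s = 6.3402 min ≈ 6.34 min.

6.34 min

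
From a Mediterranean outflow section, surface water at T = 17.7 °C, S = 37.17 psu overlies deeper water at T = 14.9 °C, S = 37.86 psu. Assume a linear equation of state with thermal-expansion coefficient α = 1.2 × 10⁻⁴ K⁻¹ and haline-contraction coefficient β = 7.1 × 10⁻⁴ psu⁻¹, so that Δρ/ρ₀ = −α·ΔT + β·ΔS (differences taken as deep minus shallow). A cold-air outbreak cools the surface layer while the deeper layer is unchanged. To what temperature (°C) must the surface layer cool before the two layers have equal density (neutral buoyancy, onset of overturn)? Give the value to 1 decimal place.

Neutral buoyancy requires Δρ = 0, i.e. −α(T_deep − T_surf′) + β(S_deep − S_surf) = 0.
T_surf′ = T_deep − (β/α)·ΔS = 14.9 − (7.1 × 10⁻⁴/1.2 × 10⁻⁴)·(+0.69) = 10.818 °C.
Cooling required: 17.7 − (10.818) = 6.882 °C.

10.8 °C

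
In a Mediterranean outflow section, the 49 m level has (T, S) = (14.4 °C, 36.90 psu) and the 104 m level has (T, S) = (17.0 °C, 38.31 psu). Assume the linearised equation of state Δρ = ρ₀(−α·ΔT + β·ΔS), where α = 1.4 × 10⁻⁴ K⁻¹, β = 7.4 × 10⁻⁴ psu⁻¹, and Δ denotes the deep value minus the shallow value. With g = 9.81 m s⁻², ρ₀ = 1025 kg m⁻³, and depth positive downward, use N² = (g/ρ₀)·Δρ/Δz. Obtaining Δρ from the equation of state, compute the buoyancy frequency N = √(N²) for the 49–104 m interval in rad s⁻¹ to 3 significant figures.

0.0110 rad s⁻¹

ΔT = +2.6 K, ΔS = +1.41 psu (deep − shallow).
Δρ/ρ₀ = −αΔT + βΔS = -3.64 × 10⁻⁴ + 1.0434 × 10⁻³ = 6.794 × 10⁻⁴, so Δρ ≈ 0.6964 kg m⁻³.
N² = (g/ρ₀)·Δρ/Δz = g·(Δρ/ρ₀)/Δz = 9.81 × 6.794 × 10⁻⁴ / 55 = 1.2118 × 10⁻⁴ s⁻².
N = √(1.2118 × 10⁻⁴) = 0.011008 rad s⁻¹ ≈ 0.0110 rad s⁻¹.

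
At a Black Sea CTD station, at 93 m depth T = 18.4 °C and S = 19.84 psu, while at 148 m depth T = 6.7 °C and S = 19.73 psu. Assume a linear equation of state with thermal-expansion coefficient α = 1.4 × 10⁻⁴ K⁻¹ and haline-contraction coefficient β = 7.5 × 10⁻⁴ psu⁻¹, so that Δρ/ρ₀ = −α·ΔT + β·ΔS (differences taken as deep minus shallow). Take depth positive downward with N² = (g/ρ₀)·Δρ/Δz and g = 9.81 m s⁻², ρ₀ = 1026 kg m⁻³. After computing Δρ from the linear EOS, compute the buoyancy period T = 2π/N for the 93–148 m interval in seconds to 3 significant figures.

377 s

ΔT = -11.7 K, ΔS = -0.11 psu (deep − shallow).
Δρ/ρ₀ = −αΔT + βΔS = 1.638 × 10⁻³ − 8.25 × 10⁻⁵ = 1.5555 × 10⁻³, so Δρ ≈ 1.596 kg m⁻³.
N² = (g/ρ₀)·Δρ/Δz = g·(Δρ/ρ₀)/Δz = 9.81 × 1.5555 × 10⁻³ / 55 = 2.7744 × 10⁻⁴ s⁻².
N = √(2.7744 × 10⁻⁴) = 0.016657 rad s⁻¹ → T = 2π/N = 377.21 s ≈ 377 s.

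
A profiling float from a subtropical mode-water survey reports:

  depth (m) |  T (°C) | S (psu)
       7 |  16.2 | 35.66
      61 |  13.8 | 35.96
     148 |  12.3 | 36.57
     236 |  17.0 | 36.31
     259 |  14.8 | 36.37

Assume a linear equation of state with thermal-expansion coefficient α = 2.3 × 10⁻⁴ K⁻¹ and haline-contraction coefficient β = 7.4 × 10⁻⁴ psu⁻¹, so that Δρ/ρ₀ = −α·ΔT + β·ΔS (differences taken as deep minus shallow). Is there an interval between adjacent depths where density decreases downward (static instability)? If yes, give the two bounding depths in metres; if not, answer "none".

Evaluate Δρ/ρ₀ = −αΔT + βΔS across each adjacent pair:
  7–61 m: −αΔT+βΔS = −(2.3 × 10⁻⁴)(-2.4)+(7.4 × 10⁻⁴)(+0.30) = 7.7 × 10⁻⁴ → stable
  61–148 m: −αΔT+βΔS = −(2.3 × 10⁻⁴)(-1.5)+(7.4 × 10⁻⁴)(+0.61) = 8.0 × 10⁻⁴ → stable
  148–236 m: −αΔT+βΔS = −(2.3 × 10⁻⁴)(+4.7)+(7.4 × 10⁻⁴)(-0.26) = -1.3 × 10⁻³ → UNSTABLE
  236–259 m: −αΔT+βΔS = −(2.3 × 10⁻⁴)(-2.2)+(7.4 × 10⁻⁴)(+0.06) = 5.5 × 10⁻⁴ → stable
The 148–236 m interval has Δρ < 0: lighter water underlies denser water.

148–236 m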